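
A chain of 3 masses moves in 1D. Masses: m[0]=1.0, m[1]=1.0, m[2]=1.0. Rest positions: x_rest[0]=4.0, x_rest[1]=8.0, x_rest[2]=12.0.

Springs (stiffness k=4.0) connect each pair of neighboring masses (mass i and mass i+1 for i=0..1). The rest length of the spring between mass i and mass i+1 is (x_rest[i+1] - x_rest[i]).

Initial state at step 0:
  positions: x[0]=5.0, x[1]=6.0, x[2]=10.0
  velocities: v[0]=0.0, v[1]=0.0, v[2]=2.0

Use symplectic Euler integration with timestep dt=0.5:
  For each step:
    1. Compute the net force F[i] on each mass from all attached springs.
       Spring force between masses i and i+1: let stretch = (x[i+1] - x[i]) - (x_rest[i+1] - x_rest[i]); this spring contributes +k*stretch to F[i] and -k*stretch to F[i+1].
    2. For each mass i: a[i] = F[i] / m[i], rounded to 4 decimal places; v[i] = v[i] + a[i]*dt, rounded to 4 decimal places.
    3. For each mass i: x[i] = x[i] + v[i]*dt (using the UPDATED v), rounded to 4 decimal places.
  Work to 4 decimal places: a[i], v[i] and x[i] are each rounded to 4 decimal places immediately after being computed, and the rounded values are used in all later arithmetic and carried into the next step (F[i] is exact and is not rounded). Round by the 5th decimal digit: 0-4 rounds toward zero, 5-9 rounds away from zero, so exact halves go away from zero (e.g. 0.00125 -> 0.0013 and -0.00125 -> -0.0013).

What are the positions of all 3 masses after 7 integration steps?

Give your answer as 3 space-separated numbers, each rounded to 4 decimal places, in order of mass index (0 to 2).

Step 0: x=[5.0000 6.0000 10.0000] v=[0.0000 0.0000 2.0000]
Step 1: x=[2.0000 9.0000 11.0000] v=[-6.0000 6.0000 2.0000]
Step 2: x=[2.0000 7.0000 14.0000] v=[0.0000 -4.0000 6.0000]
Step 3: x=[3.0000 7.0000 14.0000] v=[2.0000 0.0000 0.0000]
Step 4: x=[4.0000 10.0000 11.0000] v=[2.0000 6.0000 -6.0000]
Step 5: x=[7.0000 8.0000 11.0000] v=[6.0000 -4.0000 0.0000]
Step 6: x=[7.0000 8.0000 12.0000] v=[0.0000 0.0000 2.0000]
Step 7: x=[4.0000 11.0000 13.0000] v=[-6.0000 6.0000 2.0000]

Answer: 4.0000 11.0000 13.0000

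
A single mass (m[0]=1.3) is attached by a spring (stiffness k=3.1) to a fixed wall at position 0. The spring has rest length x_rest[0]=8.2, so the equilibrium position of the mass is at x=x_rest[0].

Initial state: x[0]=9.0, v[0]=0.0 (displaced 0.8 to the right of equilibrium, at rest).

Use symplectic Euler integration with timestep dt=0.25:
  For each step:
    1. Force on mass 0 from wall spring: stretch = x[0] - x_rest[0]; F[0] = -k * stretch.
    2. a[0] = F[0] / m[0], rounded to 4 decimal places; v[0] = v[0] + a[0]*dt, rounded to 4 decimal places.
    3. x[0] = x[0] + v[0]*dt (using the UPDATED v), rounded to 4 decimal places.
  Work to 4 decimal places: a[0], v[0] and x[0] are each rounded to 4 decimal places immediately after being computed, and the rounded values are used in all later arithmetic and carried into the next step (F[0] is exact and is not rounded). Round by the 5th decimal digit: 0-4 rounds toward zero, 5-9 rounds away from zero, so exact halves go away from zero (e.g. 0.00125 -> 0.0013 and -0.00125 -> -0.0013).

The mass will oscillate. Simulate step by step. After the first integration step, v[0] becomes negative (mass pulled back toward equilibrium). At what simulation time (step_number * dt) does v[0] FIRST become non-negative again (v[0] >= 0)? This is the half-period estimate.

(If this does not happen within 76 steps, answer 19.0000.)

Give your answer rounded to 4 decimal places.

Step 0: x=[9.0000] v=[0.0000]
Step 1: x=[8.8808] v=[-0.4769]
Step 2: x=[8.6601] v=[-0.8828]
Step 3: x=[8.3708] v=[-1.1571]
Step 4: x=[8.0561] v=[-1.2589]
Step 5: x=[7.7628] v=[-1.1731]
Step 6: x=[7.5347] v=[-0.9125]
Step 7: x=[7.4057] v=[-0.5159]
Step 8: x=[7.3951] v=[-0.0424]
Step 9: x=[7.5045] v=[0.4375]
First v>=0 after going negative at step 9, time=2.2500

Answer: 2.2500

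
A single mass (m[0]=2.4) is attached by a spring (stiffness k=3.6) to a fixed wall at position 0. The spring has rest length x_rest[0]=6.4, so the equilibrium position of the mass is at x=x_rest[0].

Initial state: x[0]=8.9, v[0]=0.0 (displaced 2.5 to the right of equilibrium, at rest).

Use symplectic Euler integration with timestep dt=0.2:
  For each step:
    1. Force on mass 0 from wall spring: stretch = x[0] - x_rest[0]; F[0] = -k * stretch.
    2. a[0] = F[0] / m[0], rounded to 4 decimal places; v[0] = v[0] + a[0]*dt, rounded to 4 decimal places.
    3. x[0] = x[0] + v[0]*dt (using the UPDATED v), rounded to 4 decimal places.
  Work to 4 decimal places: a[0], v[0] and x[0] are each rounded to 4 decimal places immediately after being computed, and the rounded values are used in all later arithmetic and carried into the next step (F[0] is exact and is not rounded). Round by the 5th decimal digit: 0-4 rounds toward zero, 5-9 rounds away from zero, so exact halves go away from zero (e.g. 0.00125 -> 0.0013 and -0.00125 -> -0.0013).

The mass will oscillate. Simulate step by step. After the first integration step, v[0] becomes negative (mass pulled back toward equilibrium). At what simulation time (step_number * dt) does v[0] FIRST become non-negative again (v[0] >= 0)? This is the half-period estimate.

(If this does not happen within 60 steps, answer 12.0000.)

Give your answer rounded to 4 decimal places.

Step 0: x=[8.9000] v=[0.0000]
Step 1: x=[8.7500] v=[-0.7500]
Step 2: x=[8.4590] v=[-1.4550]
Step 3: x=[8.0445] v=[-2.0727]
Step 4: x=[7.5313] v=[-2.5661]
Step 5: x=[6.9502] v=[-2.9055]
Step 6: x=[6.3361] v=[-3.0706]
Step 7: x=[5.7258] v=[-3.0514]
Step 8: x=[5.1560] v=[-2.8491]
Step 9: x=[4.6608] v=[-2.4759]
Step 10: x=[4.2700] v=[-1.9541]
Step 11: x=[4.0070] v=[-1.3151]
Step 12: x=[3.8876] v=[-0.5972]
Step 13: x=[3.9189] v=[0.1565]
First v>=0 after going negative at step 13, time=2.6000

Answer: 2.6000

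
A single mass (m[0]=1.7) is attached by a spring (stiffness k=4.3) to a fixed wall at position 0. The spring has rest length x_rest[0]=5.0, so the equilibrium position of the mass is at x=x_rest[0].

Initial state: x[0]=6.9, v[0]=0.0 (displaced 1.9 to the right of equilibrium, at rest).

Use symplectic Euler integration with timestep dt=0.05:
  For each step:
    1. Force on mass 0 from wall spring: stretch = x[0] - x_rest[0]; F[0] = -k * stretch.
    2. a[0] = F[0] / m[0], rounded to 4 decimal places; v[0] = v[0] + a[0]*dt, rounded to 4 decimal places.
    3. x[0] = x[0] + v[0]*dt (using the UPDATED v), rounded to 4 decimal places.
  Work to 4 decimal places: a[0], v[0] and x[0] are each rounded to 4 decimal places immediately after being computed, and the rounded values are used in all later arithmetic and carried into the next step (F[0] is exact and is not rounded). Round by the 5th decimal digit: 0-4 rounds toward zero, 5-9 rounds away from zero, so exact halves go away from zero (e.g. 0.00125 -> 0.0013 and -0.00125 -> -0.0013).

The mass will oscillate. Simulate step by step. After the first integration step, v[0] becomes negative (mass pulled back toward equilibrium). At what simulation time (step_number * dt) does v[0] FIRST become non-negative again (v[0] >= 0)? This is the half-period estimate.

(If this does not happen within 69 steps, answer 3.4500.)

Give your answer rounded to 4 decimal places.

Answer: 2.0000

Derivation:
Step 0: x=[6.9000] v=[0.0000]
Step 1: x=[6.8880] v=[-0.2403]
Step 2: x=[6.8640] v=[-0.4791]
Step 3: x=[6.8283] v=[-0.7148]
Step 4: x=[6.7810] v=[-0.9460]
Step 5: x=[6.7224] v=[-1.1712]
Step 6: x=[6.6530] v=[-1.3890]
Step 7: x=[6.5731] v=[-1.5981]
Step 8: x=[6.4832] v=[-1.7971]
Step 9: x=[6.3840] v=[-1.9847]
Step 10: x=[6.2760] v=[-2.1597]
Step 11: x=[6.1599] v=[-2.3211]
Step 12: x=[6.0365] v=[-2.4678]
Step 13: x=[5.9066] v=[-2.5989]
Step 14: x=[5.7709] v=[-2.7136]
Step 15: x=[5.6303] v=[-2.8111]
Step 16: x=[5.4858] v=[-2.8908]
Step 17: x=[5.3382] v=[-2.9522]
Step 18: x=[5.1885] v=[-2.9950]
Step 19: x=[5.0376] v=[-3.0188]
Step 20: x=[4.8864] v=[-3.0236]
Step 21: x=[4.7359] v=[-3.0092]
Step 22: x=[4.5871] v=[-2.9758]
Step 23: x=[4.4409] v=[-2.9236]
Step 24: x=[4.2983] v=[-2.8529]
Step 25: x=[4.1601] v=[-2.7642]
Step 26: x=[4.0272] v=[-2.6580]
Step 27: x=[3.9005] v=[-2.5350]
Step 28: x=[3.7807] v=[-2.3959]
Step 29: x=[3.6686] v=[-2.2417]
Step 30: x=[3.5649] v=[-2.0733]
Step 31: x=[3.4703] v=[-1.8918]
Step 32: x=[3.3854] v=[-1.6983]
Step 33: x=[3.3107] v=[-1.4941]
Step 34: x=[3.2467] v=[-1.2805]
Step 35: x=[3.1938] v=[-1.0588]
Step 36: x=[3.1523] v=[-0.8304]
Step 37: x=[3.1225] v=[-0.5967]
Step 38: x=[3.1045] v=[-0.3593]
Step 39: x=[3.0985] v=[-0.1196]
Step 40: x=[3.1045] v=[0.1209]
First v>=0 after going negative at step 40, time=2.0000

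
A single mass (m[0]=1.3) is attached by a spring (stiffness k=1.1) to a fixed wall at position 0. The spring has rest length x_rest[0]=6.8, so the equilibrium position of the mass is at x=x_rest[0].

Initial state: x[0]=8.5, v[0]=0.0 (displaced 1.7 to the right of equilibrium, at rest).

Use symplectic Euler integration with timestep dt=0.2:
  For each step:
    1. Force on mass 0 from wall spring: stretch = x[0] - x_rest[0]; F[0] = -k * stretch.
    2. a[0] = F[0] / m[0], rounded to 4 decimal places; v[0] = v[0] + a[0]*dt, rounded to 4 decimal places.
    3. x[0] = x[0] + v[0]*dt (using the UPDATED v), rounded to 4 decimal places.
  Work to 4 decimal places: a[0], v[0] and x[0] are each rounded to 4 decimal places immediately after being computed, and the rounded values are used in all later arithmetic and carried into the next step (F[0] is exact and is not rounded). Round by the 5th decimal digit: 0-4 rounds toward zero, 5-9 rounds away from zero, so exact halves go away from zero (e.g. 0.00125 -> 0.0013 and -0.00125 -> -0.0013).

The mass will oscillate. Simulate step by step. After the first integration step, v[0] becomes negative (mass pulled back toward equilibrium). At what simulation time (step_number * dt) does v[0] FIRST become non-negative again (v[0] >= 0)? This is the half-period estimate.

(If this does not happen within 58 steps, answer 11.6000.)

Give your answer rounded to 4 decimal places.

Answer: 3.6000

Derivation:
Step 0: x=[8.5000] v=[0.0000]
Step 1: x=[8.4425] v=[-0.2877]
Step 2: x=[8.3294] v=[-0.5657]
Step 3: x=[8.1645] v=[-0.8245]
Step 4: x=[7.9534] v=[-1.0554]
Step 5: x=[7.7033] v=[-1.2506]
Step 6: x=[7.4226] v=[-1.4035]
Step 7: x=[7.1208] v=[-1.5089]
Step 8: x=[6.8082] v=[-1.5632]
Step 9: x=[6.4953] v=[-1.5646]
Step 10: x=[6.1927] v=[-1.5130]
Step 11: x=[5.9107] v=[-1.4102]
Step 12: x=[5.6588] v=[-1.2597]
Step 13: x=[5.4455] v=[-1.0666]
Step 14: x=[5.2780] v=[-0.8374]
Step 15: x=[5.1620] v=[-0.5798]
Step 16: x=[5.1015] v=[-0.3026]
Step 17: x=[5.0985] v=[-0.0152]
Step 18: x=[5.1530] v=[0.2727]
First v>=0 after going negative at step 18, time=3.6000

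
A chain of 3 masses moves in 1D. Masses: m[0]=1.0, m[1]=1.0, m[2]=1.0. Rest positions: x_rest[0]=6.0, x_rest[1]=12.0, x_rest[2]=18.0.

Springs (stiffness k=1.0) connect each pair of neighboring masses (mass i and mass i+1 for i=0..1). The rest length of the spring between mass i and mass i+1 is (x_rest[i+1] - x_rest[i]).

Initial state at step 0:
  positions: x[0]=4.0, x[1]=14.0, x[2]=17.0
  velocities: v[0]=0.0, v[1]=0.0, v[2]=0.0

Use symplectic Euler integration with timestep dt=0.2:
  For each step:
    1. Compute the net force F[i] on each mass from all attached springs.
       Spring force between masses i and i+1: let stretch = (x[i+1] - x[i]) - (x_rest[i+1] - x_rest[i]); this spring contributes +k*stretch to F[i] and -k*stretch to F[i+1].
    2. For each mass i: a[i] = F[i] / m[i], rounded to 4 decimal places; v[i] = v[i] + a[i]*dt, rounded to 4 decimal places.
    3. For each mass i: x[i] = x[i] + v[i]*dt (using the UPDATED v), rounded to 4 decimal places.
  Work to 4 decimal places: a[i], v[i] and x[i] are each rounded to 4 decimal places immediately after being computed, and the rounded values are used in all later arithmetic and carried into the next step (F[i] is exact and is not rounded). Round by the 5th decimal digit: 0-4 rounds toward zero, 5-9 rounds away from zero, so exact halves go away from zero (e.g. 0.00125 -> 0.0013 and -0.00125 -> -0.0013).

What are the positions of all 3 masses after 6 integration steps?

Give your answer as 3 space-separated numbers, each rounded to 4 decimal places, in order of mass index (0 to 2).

Answer: 6.2893 10.1544 18.5562

Derivation:
Step 0: x=[4.0000 14.0000 17.0000] v=[0.0000 0.0000 0.0000]
Step 1: x=[4.1600 13.7200 17.1200] v=[0.8000 -1.4000 0.6000]
Step 2: x=[4.4624 13.1936 17.3440] v=[1.5120 -2.6320 1.1200]
Step 3: x=[4.8740 12.4840 17.6420] v=[2.0582 -3.5482 1.4899]
Step 4: x=[5.3500 11.6763 17.9737] v=[2.3802 -4.0386 1.6583]
Step 5: x=[5.8391 10.8674 18.2935] v=[2.4455 -4.0444 1.5988]
Step 6: x=[6.2893 10.1544 18.5562] v=[2.2512 -3.5648 1.3136]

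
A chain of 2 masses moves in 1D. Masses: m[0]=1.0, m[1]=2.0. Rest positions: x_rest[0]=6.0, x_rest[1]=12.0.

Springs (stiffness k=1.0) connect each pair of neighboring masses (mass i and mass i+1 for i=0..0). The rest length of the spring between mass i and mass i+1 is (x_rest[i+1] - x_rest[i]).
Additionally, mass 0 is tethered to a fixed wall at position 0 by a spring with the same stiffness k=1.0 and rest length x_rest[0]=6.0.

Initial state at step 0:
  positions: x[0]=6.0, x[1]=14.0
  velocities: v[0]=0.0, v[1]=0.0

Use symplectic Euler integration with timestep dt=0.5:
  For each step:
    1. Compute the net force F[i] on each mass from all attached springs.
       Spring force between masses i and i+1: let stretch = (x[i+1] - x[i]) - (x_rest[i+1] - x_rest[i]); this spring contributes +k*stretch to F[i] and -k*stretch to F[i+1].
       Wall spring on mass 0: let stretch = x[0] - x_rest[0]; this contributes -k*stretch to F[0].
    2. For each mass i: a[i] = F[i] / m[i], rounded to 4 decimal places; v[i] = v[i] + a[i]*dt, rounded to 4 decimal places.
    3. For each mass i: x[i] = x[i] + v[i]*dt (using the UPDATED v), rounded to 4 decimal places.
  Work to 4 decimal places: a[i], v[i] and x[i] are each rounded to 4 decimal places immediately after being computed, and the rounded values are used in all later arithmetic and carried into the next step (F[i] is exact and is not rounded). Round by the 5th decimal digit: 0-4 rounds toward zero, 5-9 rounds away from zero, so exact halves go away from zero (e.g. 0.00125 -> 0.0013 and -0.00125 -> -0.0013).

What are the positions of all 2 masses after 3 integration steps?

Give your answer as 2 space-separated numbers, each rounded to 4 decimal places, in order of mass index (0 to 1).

Step 0: x=[6.0000 14.0000] v=[0.0000 0.0000]
Step 1: x=[6.5000 13.7500] v=[1.0000 -0.5000]
Step 2: x=[7.1875 13.3438] v=[1.3750 -0.8125]
Step 3: x=[7.6172 12.9180] v=[0.8594 -0.8516]

Answer: 7.6172 12.9180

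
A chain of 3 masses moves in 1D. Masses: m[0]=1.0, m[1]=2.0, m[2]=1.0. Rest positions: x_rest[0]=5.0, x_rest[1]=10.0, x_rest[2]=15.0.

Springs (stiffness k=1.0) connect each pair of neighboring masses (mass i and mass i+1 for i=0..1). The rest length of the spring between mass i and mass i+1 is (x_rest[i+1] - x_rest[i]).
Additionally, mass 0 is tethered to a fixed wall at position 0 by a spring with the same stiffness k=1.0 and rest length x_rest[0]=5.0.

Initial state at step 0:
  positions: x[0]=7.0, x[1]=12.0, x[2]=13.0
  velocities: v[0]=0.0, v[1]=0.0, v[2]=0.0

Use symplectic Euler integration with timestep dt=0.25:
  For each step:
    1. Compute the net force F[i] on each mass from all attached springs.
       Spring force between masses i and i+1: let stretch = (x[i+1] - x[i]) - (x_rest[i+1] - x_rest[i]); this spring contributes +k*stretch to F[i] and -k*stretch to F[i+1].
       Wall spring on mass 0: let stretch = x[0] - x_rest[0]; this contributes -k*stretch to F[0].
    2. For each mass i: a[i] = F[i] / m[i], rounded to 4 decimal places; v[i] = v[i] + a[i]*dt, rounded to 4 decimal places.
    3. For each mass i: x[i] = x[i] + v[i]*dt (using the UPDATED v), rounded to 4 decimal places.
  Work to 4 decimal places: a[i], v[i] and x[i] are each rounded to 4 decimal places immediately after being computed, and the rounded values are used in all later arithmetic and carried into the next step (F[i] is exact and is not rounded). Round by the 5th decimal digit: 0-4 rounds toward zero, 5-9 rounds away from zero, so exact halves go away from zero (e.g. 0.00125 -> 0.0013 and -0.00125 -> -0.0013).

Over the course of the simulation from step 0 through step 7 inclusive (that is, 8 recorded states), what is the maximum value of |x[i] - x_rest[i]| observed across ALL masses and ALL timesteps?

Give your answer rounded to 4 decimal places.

Answer: 2.4746

Derivation:
Step 0: x=[7.0000 12.0000 13.0000] v=[0.0000 0.0000 0.0000]
Step 1: x=[6.8750 11.8750 13.2500] v=[-0.5000 -0.5000 1.0000]
Step 2: x=[6.6328 11.6367 13.7266] v=[-0.9688 -0.9531 1.9063]
Step 3: x=[6.2888 11.3074 14.3851] v=[-1.3760 -1.3174 2.6338]
Step 4: x=[5.8654 10.9174 15.1637] v=[-1.6936 -1.5600 3.1144]
Step 5: x=[5.3912 10.5022 15.9894] v=[-1.8970 -1.6607 3.3028]
Step 6: x=[4.8994 10.0988 16.7847] v=[-1.9671 -1.6137 3.1810]
Step 7: x=[4.4264 9.7418 17.4746] v=[-1.8921 -1.4279 2.7595]
Max displacement = 2.4746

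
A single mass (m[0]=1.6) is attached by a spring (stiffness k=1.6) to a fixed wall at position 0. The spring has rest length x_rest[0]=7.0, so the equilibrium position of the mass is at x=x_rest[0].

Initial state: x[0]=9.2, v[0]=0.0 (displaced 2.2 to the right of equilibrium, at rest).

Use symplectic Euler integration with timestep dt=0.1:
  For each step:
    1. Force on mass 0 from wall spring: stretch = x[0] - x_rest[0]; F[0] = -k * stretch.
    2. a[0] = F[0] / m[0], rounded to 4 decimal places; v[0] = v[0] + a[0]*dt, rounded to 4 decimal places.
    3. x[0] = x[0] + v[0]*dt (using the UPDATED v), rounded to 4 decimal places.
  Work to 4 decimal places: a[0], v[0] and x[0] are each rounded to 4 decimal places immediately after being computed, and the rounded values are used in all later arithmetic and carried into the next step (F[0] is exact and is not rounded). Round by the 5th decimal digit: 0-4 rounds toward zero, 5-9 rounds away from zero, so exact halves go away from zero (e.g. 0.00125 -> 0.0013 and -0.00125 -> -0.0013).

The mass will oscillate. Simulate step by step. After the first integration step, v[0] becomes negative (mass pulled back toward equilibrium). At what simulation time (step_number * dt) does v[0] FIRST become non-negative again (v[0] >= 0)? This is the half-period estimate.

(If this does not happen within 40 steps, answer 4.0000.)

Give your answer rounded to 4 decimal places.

Answer: 3.2000

Derivation:
Step 0: x=[9.2000] v=[0.0000]
Step 1: x=[9.1780] v=[-0.2200]
Step 2: x=[9.1342] v=[-0.4378]
Step 3: x=[9.0691] v=[-0.6512]
Step 4: x=[8.9833] v=[-0.8581]
Step 5: x=[8.8777] v=[-1.0564]
Step 6: x=[8.7533] v=[-1.2442]
Step 7: x=[8.6114] v=[-1.4195]
Step 8: x=[8.4533] v=[-1.5806]
Step 9: x=[8.2807] v=[-1.7259]
Step 10: x=[8.0953] v=[-1.8540]
Step 11: x=[7.8990] v=[-1.9635]
Step 12: x=[7.6937] v=[-2.0534]
Step 13: x=[7.4814] v=[-2.1228]
Step 14: x=[7.2643] v=[-2.1709]
Step 15: x=[7.0446] v=[-2.1973]
Step 16: x=[6.8244] v=[-2.2018]
Step 17: x=[6.6060] v=[-2.1842]
Step 18: x=[6.3915] v=[-2.1448]
Step 19: x=[6.1831] v=[-2.0840]
Step 20: x=[5.9829] v=[-2.0023]
Step 21: x=[5.7928] v=[-1.9006]
Step 22: x=[5.6148] v=[-1.7799]
Step 23: x=[5.4507] v=[-1.6414]
Step 24: x=[5.3021] v=[-1.4865]
Step 25: x=[5.1704] v=[-1.3167]
Step 26: x=[5.0570] v=[-1.1337]
Step 27: x=[4.9631] v=[-0.9394]
Step 28: x=[4.8895] v=[-0.7357]
Step 29: x=[4.8370] v=[-0.5247]
Step 30: x=[4.8062] v=[-0.3084]
Step 31: x=[4.7973] v=[-0.0890]
Step 32: x=[4.8104] v=[0.1313]
First v>=0 after going negative at step 32, time=3.2000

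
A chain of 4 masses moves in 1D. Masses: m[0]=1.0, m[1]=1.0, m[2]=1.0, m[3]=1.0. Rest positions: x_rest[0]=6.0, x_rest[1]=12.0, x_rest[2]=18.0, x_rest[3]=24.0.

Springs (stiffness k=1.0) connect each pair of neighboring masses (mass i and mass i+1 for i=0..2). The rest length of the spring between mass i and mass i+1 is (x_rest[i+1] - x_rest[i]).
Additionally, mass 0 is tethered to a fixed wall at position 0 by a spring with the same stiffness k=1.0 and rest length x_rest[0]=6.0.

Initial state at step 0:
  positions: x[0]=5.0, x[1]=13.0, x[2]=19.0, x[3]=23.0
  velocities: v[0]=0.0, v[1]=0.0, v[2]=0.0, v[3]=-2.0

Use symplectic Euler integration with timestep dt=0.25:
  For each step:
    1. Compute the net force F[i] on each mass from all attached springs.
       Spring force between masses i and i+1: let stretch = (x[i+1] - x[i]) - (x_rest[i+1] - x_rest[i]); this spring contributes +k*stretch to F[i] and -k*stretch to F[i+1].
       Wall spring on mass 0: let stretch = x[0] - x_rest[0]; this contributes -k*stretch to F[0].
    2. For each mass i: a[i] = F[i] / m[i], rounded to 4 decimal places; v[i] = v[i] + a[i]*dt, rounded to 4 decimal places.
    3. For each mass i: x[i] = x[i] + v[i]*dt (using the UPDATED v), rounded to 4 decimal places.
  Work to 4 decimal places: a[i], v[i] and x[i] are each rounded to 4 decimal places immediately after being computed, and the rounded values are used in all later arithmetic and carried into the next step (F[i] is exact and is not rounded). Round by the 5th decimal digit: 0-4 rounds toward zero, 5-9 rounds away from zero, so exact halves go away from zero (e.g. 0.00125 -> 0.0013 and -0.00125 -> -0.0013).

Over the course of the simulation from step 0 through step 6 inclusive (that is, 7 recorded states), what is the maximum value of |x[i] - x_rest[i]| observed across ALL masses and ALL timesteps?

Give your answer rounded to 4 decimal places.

Answer: 1.7051

Derivation:
Step 0: x=[5.0000 13.0000 19.0000 23.0000] v=[0.0000 0.0000 0.0000 -2.0000]
Step 1: x=[5.1875 12.8750 18.8750 22.6250] v=[0.7500 -0.5000 -0.5000 -1.5000]
Step 2: x=[5.5313 12.6445 18.6094 22.3906] v=[1.3750 -0.9219 -1.0625 -0.9375]
Step 3: x=[5.9739 12.3423 18.2073 22.2949] v=[1.7705 -1.2090 -1.6084 -0.3828]
Step 4: x=[6.4412 12.0086 17.6941 22.3187] v=[1.8691 -1.3349 -2.0528 0.0953]
Step 5: x=[6.8539 11.6823 17.1146 22.4285] v=[1.6507 -1.3054 -2.3180 0.4392]
Step 6: x=[7.1400 11.3937 16.5277 22.5812] v=[1.1443 -1.1544 -2.3476 0.6107]
Max displacement = 1.7051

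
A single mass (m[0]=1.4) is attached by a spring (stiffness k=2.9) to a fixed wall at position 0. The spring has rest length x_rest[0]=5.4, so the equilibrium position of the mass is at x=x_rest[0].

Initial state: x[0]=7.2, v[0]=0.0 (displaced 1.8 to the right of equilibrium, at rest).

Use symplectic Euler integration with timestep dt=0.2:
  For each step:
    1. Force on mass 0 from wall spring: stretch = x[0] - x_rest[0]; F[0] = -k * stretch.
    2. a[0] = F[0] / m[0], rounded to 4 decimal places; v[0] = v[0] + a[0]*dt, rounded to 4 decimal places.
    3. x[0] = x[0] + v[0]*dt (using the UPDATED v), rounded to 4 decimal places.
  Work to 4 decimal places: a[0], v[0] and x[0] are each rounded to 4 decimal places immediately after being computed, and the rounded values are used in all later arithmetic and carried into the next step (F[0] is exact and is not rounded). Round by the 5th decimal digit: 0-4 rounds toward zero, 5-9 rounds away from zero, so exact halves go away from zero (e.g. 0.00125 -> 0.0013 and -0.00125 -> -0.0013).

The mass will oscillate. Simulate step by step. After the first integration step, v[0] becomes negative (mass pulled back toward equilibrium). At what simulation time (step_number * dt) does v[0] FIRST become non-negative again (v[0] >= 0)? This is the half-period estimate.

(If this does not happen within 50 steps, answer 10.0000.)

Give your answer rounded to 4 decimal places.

Answer: 2.2000

Derivation:
Step 0: x=[7.2000] v=[0.0000]
Step 1: x=[7.0509] v=[-0.7457]
Step 2: x=[6.7650] v=[-1.4296]
Step 3: x=[6.3660] v=[-1.9951]
Step 4: x=[5.8869] v=[-2.3953]
Step 5: x=[5.3675] v=[-2.5970]
Step 6: x=[4.8508] v=[-2.5835]
Step 7: x=[4.3796] v=[-2.3560]
Step 8: x=[3.9929] v=[-1.9333]
Step 9: x=[3.7228] v=[-1.3504]
Step 10: x=[3.5917] v=[-0.6556]
Step 11: x=[3.6104] v=[0.0936]
First v>=0 after going negative at step 11, time=2.2000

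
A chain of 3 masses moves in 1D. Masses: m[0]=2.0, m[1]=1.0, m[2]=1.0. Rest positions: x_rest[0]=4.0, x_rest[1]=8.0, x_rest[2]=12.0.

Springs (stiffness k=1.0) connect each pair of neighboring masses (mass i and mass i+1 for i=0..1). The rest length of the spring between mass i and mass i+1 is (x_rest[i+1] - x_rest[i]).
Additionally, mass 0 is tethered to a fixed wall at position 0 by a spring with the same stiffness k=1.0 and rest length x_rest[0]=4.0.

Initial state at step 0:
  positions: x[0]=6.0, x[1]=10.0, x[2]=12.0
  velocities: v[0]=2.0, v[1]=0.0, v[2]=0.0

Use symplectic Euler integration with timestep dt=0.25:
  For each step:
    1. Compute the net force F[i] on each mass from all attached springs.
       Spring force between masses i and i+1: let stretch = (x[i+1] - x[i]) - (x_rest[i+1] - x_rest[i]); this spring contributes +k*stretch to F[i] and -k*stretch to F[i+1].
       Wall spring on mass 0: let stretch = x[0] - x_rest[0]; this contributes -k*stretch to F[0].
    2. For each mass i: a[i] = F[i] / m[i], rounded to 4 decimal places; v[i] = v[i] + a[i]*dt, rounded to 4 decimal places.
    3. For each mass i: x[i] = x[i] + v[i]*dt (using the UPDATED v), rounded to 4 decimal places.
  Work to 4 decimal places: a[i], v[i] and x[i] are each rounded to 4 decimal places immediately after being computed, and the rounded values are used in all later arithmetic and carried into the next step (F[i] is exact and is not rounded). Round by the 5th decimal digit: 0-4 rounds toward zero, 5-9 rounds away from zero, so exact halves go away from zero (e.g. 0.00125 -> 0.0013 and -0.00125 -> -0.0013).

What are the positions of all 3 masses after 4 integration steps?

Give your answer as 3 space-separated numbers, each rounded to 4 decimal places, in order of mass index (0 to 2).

Answer: 7.0839 9.2981 13.0420

Derivation:
Step 0: x=[6.0000 10.0000 12.0000] v=[2.0000 0.0000 0.0000]
Step 1: x=[6.4375 9.8750 12.1250] v=[1.7500 -0.5000 0.5000]
Step 2: x=[6.7813 9.6758 12.3594] v=[1.3750 -0.7969 0.9375]
Step 3: x=[7.0036 9.4634 12.6761] v=[0.8892 -0.8496 1.2666]
Step 4: x=[7.0839 9.2981 13.0420] v=[0.3212 -0.6614 1.4634]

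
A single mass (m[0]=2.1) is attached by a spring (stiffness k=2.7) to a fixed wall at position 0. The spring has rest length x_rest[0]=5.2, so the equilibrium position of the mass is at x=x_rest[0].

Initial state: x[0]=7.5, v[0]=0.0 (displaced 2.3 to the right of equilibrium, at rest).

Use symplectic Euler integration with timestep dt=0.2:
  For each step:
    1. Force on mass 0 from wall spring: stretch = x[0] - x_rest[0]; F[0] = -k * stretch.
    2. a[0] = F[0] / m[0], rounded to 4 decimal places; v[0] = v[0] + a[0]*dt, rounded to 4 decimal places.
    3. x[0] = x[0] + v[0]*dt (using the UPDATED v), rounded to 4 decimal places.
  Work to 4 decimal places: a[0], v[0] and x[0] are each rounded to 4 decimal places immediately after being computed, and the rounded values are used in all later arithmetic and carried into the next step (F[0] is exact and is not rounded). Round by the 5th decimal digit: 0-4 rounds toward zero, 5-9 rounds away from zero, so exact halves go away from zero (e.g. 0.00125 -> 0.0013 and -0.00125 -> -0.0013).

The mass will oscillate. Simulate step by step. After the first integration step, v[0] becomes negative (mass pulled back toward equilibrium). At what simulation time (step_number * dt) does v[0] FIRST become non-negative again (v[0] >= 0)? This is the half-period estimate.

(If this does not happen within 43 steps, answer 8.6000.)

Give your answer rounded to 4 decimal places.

Step 0: x=[7.5000] v=[0.0000]
Step 1: x=[7.3817] v=[-0.5914]
Step 2: x=[7.1512] v=[-1.1524]
Step 3: x=[6.8204] v=[-1.6541]
Step 4: x=[6.4062] v=[-2.0708]
Step 5: x=[5.9300] v=[-2.3810]
Step 6: x=[5.4163] v=[-2.5687]
Step 7: x=[4.8914] v=[-2.6243]
Step 8: x=[4.3824] v=[-2.5449]
Step 9: x=[3.9155] v=[-2.3347]
Step 10: x=[3.5146] v=[-2.0044]
Step 11: x=[3.2004] v=[-1.5710]
Step 12: x=[2.9890] v=[-1.0568]
Step 13: x=[2.8913] v=[-0.4883]
Step 14: x=[2.9124] v=[0.1054]
First v>=0 after going negative at step 14, time=2.8000

Answer: 2.8000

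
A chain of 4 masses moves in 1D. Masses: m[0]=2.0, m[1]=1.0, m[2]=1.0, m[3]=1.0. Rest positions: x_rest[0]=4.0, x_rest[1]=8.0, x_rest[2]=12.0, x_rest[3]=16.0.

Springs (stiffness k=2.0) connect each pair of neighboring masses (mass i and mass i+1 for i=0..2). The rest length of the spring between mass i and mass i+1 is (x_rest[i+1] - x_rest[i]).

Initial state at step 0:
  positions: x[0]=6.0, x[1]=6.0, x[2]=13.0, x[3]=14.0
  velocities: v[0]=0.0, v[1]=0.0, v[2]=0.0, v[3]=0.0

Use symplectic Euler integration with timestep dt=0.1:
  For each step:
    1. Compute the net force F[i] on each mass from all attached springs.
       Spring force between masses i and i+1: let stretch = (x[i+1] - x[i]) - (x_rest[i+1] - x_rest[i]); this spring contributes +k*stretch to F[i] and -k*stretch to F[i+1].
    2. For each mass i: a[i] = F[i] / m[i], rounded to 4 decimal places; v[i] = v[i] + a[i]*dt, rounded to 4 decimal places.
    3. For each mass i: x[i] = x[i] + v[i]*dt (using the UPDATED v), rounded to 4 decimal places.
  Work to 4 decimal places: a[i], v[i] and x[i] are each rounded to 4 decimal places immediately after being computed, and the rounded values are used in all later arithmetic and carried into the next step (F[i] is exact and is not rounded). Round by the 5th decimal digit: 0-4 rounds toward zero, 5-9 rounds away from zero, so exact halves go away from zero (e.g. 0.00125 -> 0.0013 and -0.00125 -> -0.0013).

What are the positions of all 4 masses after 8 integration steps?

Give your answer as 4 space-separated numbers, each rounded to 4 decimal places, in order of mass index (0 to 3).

Step 0: x=[6.0000 6.0000 13.0000 14.0000] v=[0.0000 0.0000 0.0000 0.0000]
Step 1: x=[5.9600 6.1400 12.8800 14.0600] v=[-0.4000 1.4000 -1.2000 0.6000]
Step 2: x=[5.8818 6.4112 12.6488 14.1764] v=[-0.7820 2.7120 -2.3120 1.1640]
Step 3: x=[5.7689 6.7966 12.3234 14.3423] v=[-1.1291 3.8536 -3.2540 1.6585]
Step 4: x=[5.6263 7.2719 11.9278 14.5478] v=[-1.4263 4.7534 -3.9556 2.0547]
Step 5: x=[5.4601 7.8075 11.4915 14.7809] v=[-1.6617 5.3555 -4.3628 2.3307]
Step 6: x=[5.2774 8.3698 11.0473 15.0282] v=[-1.8270 5.6228 -4.4417 2.4728]
Step 7: x=[5.0856 8.9238 10.6292 15.2759] v=[-1.9178 5.5398 -4.1810 2.4766]
Step 8: x=[4.8922 9.4351 10.2699 15.5106] v=[-1.9340 5.1132 -3.5927 2.3473]

Answer: 4.8922 9.4351 10.2699 15.5106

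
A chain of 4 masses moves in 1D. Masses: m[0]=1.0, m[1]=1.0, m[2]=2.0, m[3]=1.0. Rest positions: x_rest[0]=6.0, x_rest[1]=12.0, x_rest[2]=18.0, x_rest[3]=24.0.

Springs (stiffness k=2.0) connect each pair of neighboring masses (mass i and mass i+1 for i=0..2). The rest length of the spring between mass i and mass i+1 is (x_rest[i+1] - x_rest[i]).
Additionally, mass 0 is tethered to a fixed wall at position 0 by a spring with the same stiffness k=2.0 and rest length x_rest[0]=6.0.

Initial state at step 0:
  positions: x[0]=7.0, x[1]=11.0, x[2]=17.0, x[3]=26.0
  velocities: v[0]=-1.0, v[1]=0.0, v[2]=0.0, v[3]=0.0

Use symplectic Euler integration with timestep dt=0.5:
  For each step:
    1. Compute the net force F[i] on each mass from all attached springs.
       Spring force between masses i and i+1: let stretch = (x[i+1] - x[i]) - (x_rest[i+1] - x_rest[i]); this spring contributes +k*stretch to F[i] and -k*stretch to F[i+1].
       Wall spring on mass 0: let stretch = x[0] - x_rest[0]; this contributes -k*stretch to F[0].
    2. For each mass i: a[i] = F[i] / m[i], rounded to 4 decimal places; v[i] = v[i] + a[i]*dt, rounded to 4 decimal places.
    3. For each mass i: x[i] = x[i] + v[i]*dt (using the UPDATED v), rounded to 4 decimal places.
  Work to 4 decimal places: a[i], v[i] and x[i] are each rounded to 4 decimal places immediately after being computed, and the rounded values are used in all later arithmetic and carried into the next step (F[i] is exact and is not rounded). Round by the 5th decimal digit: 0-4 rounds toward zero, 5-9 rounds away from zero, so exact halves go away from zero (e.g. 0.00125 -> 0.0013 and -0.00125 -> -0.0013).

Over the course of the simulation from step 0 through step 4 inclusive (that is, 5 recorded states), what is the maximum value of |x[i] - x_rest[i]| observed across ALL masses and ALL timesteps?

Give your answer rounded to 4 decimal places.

Answer: 2.1875

Derivation:
Step 0: x=[7.0000 11.0000 17.0000 26.0000] v=[-1.0000 0.0000 0.0000 0.0000]
Step 1: x=[5.0000 12.0000 17.7500 24.5000] v=[-4.0000 2.0000 1.5000 -3.0000]
Step 2: x=[4.0000 12.3750 18.7500 22.6250] v=[-2.0000 0.7500 2.0000 -3.7500]
Step 3: x=[5.1875 11.7500 19.1250 21.8125] v=[2.3750 -1.2500 0.7500 -1.6250]
Step 4: x=[7.0625 11.5313 18.3281 22.6563] v=[3.7500 -0.4375 -1.5938 1.6875]
Max displacement = 2.1875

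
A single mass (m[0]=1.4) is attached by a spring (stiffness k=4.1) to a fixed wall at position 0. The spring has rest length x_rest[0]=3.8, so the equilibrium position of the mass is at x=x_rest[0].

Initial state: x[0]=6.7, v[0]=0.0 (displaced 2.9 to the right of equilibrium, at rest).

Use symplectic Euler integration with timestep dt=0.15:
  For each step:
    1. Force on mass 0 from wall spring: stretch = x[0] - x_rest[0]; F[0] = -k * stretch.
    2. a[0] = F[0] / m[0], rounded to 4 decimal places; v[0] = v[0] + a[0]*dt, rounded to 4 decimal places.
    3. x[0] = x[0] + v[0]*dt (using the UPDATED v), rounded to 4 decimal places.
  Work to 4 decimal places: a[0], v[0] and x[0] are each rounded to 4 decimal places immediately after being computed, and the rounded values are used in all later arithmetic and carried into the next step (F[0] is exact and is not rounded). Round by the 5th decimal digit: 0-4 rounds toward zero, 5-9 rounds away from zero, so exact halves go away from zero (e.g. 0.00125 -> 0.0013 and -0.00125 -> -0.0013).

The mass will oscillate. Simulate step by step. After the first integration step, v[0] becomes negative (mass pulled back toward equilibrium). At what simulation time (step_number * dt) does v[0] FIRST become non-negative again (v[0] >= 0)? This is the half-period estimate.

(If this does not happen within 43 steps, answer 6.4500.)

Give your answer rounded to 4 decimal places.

Answer: 1.9500

Derivation:
Step 0: x=[6.7000] v=[0.0000]
Step 1: x=[6.5089] v=[-1.2739]
Step 2: x=[6.1393] v=[-2.4639]
Step 3: x=[5.6156] v=[-3.4915]
Step 4: x=[4.9722] v=[-4.2891]
Step 5: x=[4.2516] v=[-4.8040]
Step 6: x=[3.5012] v=[-5.0024]
Step 7: x=[2.7705] v=[-4.8711]
Step 8: x=[2.1077] v=[-4.4189]
Step 9: x=[1.5564] v=[-3.6755]
Step 10: x=[1.1529] v=[-2.6899]
Step 11: x=[0.9238] v=[-1.5271]
Step 12: x=[0.8843] v=[-0.2636]
Step 13: x=[1.0369] v=[1.0172]
First v>=0 after going negative at step 13, time=1.9500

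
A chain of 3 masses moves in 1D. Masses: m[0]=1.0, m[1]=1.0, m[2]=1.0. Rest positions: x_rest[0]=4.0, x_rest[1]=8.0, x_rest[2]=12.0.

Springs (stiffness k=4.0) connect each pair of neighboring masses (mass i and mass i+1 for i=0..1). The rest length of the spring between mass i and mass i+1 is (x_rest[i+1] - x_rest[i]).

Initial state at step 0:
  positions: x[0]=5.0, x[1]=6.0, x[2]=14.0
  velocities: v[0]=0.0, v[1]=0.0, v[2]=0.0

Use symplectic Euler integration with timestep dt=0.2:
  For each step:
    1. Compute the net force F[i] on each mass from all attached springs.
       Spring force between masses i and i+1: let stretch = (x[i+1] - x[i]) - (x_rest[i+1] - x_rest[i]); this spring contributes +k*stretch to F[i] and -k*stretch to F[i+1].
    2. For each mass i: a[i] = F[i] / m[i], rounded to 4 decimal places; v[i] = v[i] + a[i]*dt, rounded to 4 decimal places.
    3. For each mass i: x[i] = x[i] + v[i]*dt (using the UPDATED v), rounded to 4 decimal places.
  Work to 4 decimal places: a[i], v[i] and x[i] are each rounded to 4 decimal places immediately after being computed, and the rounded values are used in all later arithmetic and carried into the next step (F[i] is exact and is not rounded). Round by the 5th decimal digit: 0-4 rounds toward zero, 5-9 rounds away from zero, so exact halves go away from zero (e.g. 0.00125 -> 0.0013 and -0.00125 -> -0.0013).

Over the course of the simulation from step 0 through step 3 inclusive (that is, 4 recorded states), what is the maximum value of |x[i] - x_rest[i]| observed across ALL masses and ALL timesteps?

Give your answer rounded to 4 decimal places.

Step 0: x=[5.0000 6.0000 14.0000] v=[0.0000 0.0000 0.0000]
Step 1: x=[4.5200 7.1200 13.3600] v=[-2.4000 5.6000 -3.2000]
Step 2: x=[3.8160 8.8224 12.3616] v=[-3.5200 8.5120 -4.9920]
Step 3: x=[3.2730 10.2900 11.4369] v=[-2.7149 7.3382 -4.6234]
Max displacement = 2.2900

Answer: 2.2900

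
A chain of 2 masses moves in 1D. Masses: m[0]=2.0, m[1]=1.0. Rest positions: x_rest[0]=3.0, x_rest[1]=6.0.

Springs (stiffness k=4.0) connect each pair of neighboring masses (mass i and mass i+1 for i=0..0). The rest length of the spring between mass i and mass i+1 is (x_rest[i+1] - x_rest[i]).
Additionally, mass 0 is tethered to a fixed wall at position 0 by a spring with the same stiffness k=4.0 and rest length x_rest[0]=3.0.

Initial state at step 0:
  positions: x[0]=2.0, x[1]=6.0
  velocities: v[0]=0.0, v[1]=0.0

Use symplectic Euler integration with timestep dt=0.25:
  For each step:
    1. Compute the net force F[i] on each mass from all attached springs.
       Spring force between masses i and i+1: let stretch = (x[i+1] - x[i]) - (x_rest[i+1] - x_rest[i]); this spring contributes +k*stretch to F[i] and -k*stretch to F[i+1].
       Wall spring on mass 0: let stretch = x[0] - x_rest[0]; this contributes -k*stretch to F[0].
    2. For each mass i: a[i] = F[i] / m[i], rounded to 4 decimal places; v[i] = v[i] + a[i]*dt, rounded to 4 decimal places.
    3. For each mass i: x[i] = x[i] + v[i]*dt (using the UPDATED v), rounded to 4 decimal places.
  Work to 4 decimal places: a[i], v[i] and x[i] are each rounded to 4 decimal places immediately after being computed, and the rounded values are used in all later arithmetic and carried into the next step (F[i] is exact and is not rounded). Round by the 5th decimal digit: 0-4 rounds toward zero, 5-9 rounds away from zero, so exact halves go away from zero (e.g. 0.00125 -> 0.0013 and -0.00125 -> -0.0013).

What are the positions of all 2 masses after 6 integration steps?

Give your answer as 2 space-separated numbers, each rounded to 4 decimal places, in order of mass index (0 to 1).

Answer: 3.2966 5.8553

Derivation:
Step 0: x=[2.0000 6.0000] v=[0.0000 0.0000]
Step 1: x=[2.2500 5.7500] v=[1.0000 -1.0000]
Step 2: x=[2.6563 5.3750] v=[1.6250 -1.5000]
Step 3: x=[3.0704 5.0703] v=[1.6562 -1.2187]
Step 4: x=[3.3507 5.0157] v=[1.1210 -0.2186]
Step 5: x=[3.4203 5.2948] v=[0.2782 1.1164]
Step 6: x=[3.2966 5.8553] v=[-0.4947 2.2419]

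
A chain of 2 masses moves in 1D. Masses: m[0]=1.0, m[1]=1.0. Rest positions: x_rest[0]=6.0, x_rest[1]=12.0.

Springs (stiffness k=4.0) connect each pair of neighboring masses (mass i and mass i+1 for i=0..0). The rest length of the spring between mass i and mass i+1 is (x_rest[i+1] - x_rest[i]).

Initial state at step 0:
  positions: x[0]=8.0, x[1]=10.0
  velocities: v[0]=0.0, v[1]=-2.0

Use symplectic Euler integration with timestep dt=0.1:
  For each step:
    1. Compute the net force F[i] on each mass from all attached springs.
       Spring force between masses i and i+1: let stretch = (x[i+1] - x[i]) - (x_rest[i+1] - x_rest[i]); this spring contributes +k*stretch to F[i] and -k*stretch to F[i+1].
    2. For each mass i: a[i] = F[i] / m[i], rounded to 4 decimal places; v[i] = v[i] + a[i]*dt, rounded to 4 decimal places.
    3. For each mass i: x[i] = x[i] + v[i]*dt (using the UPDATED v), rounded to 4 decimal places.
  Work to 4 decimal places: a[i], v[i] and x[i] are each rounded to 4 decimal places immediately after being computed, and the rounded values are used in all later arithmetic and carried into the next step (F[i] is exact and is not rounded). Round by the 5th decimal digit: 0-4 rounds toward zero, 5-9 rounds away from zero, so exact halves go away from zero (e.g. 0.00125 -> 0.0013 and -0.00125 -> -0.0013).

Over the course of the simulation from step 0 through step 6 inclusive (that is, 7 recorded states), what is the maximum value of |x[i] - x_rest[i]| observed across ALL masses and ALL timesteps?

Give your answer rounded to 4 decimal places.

Step 0: x=[8.0000 10.0000] v=[0.0000 -2.0000]
Step 1: x=[7.8400 9.9600] v=[-1.6000 -0.4000]
Step 2: x=[7.5248 10.0752] v=[-3.1520 1.1520]
Step 3: x=[7.0716 10.3284] v=[-4.5318 2.5318]
Step 4: x=[6.5087 10.6913] v=[-5.6291 3.6291]
Step 5: x=[5.8731 11.1269] v=[-6.3561 4.3561]
Step 6: x=[5.2076 11.5924] v=[-6.6546 4.6546]
Max displacement = 2.0400

Answer: 2.0400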